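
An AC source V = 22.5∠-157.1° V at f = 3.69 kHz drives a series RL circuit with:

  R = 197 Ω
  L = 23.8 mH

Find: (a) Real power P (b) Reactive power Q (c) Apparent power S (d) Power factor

Step 1 — Angular frequency: ω = 2π·f = 2π·3690 = 2.318e+04 rad/s.
Step 2 — Component impedances:
  R: Z = R = 197 Ω
  L: Z = jωL = j·2.318e+04·0.0238 = 0 + j551.8 Ω
Step 3 — Series combination: Z_total = R + L = 197 + j551.8 Ω = 585.9∠70.4° Ω.
Step 4 — Source phasor: V = 22.5∠-157.1° V = -20.73 - j8.755 V.
Step 5 — Current: I = V / Z = -0.02597 + j0.02829 A = 0.0384∠132.5° A.
Step 6 — Complex power: S = V·I* = 0.2905 + j0.8137 VA.
Step 7 — Real power: P = Re(S) = 0.2905 W.
Step 8 — Reactive power: Q = Im(S) = 0.8137 VAR.
Step 9 — Apparent power: |S| = 0.864 VA.
Step 10 — Power factor: PF = P/|S| = 0.3362 (lagging).

(a) P = 0.2905 W  (b) Q = 0.8137 VAR  (c) S = 0.864 VA  (d) PF = 0.3362 (lagging)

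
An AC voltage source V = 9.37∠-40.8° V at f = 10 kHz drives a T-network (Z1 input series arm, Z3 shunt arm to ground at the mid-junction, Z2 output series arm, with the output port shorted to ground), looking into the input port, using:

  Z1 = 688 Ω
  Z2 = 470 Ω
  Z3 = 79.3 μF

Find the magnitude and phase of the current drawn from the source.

Step 1 — Angular frequency: ω = 2π·f = 2π·1e+04 = 6.283e+04 rad/s.
Step 2 — Component impedances:
  Z1: Z = R = 688 Ω
  Z2: Z = R = 470 Ω
  Z3: Z = 1/(jωC) = -j/(ω·C) = 0 - j0.2007 Ω
Step 3 — With the output port shorted to ground, the output series arm Z2 runs from the junction to ground; the shunt arm Z3 also runs from the junction to ground. They appear in parallel: Z3 || Z2 = 8.57e-05 - j0.2007 Ω.
Step 4 — Series with input arm Z1: Z_in = Z1 + (Z3 || Z2) = 688 - j0.2007 Ω = 688∠-0.0° Ω.
Step 5 — Source phasor: V = 9.37∠-40.8° V = 7.093 - j6.123 V.
Step 6 — Ohm's law: I = V / Z_total = (7.093 - j6.123) / (688 - j0.2007) = 0.01031 - j0.008896 A.
Step 7 — Convert to polar: |I| = 0.01362 A, ∠I = -40.8°.

I = 0.01362∠-40.8° A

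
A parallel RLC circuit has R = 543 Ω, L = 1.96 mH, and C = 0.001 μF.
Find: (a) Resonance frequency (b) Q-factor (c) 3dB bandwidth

Step 1 — Resonance: ω₀ = 1/√(LC) = 1/√(0.00196·1e-09) = 7.143e+05 rad/s.
Step 2 — f₀ = ω₀/(2π) = 1.137e+05 Hz.
Step 3 — Parallel Q: Q = R/(ω₀L) = 543/(7.143e+05·0.00196) = 0.3879.
Step 4 — Bandwidth: Δω = ω₀/Q = 1.842e+06 rad/s; BW = Δω/(2π) = 2.931e+05 Hz.

(a) f₀ = 1.137e+05 Hz  (b) Q = 0.3879  (c) BW = 2.931e+05 Hz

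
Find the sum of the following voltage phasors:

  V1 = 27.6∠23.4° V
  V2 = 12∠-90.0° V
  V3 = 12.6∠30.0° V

Step 1 — Convert each phasor to rectangular form:
  V1 = 27.6·(cos(23.4°) + j·sin(23.4°)) = 25.33 + j10.96 V
  V2 = 12·(cos(-90.0°) + j·sin(-90.0°)) = 0 - j12 V
  V3 = 12.6·(cos(30.0°) + j·sin(30.0°)) = 10.91 + j6.3 V
Step 2 — Sum components: V_total = 36.24 + j5.261 V.
Step 3 — Convert to polar: |V_total| = 36.62 V, ∠V_total = 8.3°.

V_total = 36.62∠8.3° V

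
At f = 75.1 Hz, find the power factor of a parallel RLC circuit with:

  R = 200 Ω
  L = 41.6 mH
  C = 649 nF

Step 1 — Angular frequency: ω = 2π·f = 2π·75.1 = 471.9 rad/s.
Step 2 — Component impedances:
  R: Z = R = 200 Ω
  L: Z = jωL = j·471.9·0.0416 = 0 + j19.63 Ω
  C: Z = 1/(jωC) = -j/(ω·C) = 0 - j3265 Ω
Step 3 — Parallel combination: 1/Z_total = 1/R + 1/L + 1/C; Z_total = 1.931 + j19.56 Ω = 19.65∠84.4° Ω.
Step 4 — Power factor: PF = cos(φ) = Re(Z)/|Z| = 1.9312/19.653 = 0.09826.
Step 5 — Type: Im(Z) = 19.56 ⇒ lagging (phase φ = 84.4°).

PF = 0.09826 (lagging, φ = 84.4°)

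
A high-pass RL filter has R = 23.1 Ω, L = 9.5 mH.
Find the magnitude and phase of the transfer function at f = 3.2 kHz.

Step 1 — Angular frequency: ω = 2π·3200 = 2.011e+04 rad/s.
Step 2 — Transfer function: H(jω) = jωL/(R + jωL).
Step 3 — Numerator jωL = j·191; denominator R + jωL = 23.1 + j191.
Step 4 — H = 0.9856 + j0.1192.
Step 5 — Magnitude: |H| = 0.9928 (-0.1 dB); phase: φ = 6.9°.

|H| = 0.9928 (-0.1 dB), φ = 6.9°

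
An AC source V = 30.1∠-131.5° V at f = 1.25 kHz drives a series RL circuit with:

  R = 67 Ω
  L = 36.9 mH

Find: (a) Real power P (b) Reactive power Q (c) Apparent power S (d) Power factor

Step 1 — Angular frequency: ω = 2π·f = 2π·1250 = 7854 rad/s.
Step 2 — Component impedances:
  R: Z = R = 67 Ω
  L: Z = jωL = j·7854·0.0369 = 0 + j289.8 Ω
Step 3 — Series combination: Z_total = R + L = 67 + j289.8 Ω = 297.5∠77.0° Ω.
Step 4 — Source phasor: V = 30.1∠-131.5° V = -19.94 - j22.54 V.
Step 5 — Current: I = V / Z = -0.08894 + j0.04826 A = 0.1012∠151.5° A.
Step 6 — Complex power: S = V·I* = 0.6861 + j2.968 VA.
Step 7 — Real power: P = Re(S) = 0.6861 W.
Step 8 — Reactive power: Q = Im(S) = 2.968 VAR.
Step 9 — Apparent power: |S| = 3.046 VA.
Step 10 — Power factor: PF = P/|S| = 0.2252 (lagging).

(a) P = 0.6861 W  (b) Q = 2.968 VAR  (c) S = 3.046 VA  (d) PF = 0.2252 (lagging)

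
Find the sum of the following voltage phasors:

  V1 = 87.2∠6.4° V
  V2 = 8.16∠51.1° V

Step 1 — Convert each phasor to rectangular form:
  V1 = 87.2·(cos(6.4°) + j·sin(6.4°)) = 86.66 + j9.72 V
  V2 = 8.16·(cos(51.1°) + j·sin(51.1°)) = 5.124 + j6.35 V
Step 2 — Sum components: V_total = 91.78 + j16.07 V.
Step 3 — Convert to polar: |V_total| = 93.18 V, ∠V_total = 9.9°.

V_total = 93.18∠9.9° V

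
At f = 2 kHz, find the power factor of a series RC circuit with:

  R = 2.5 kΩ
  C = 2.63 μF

Step 1 — Angular frequency: ω = 2π·f = 2π·2000 = 1.257e+04 rad/s.
Step 2 — Component impedances:
  R: Z = R = 2500 Ω
  C: Z = 1/(jωC) = -j/(ω·C) = 0 - j30.26 Ω
Step 3 — Series combination: Z_total = R + C = 2500 - j30.26 Ω = 2500∠-0.7° Ω.
Step 4 — Power factor: PF = cos(φ) = Re(Z)/|Z| = 2500/2500.2 = 0.9999.
Step 5 — Type: Im(Z) = -30.26 ⇒ leading (phase φ = -0.7°).

PF = 0.9999 (leading, φ = -0.7°)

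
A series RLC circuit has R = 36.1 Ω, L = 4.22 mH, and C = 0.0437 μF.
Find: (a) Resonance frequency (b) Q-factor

Step 1 — Resonance condition Im(Z)=0 gives ω₀ = 1/√(LC).
Step 2 — ω₀ = 1/√(0.00422·4.37e-08) = 7.364e+04 rad/s.
Step 3 — f₀ = ω₀/(2π) = 1.172e+04 Hz.
Step 4 — Series Q: Q = ω₀L/R = 7.364e+04·0.00422/36.1 = 8.608.

(a) f₀ = 1.172e+04 Hz  (b) Q = 8.608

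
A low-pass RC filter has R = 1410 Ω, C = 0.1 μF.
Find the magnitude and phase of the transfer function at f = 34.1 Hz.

Step 1 — Angular frequency: ω = 2π·34.1 = 214.3 rad/s.
Step 2 — Transfer function: H(jω) = 1/(1 + jωRC).
Step 3 — Denominator: 1 + jωRC = 1 + j·214.3·1410·1e-07 = 1 + j0.03021.
Step 4 — H = 0.9991 - j0.03018.
Step 5 — Magnitude: |H| = 0.9995 (-0.0 dB); phase: φ = -1.7°.

|H| = 0.9995 (-0.0 dB), φ = -1.7°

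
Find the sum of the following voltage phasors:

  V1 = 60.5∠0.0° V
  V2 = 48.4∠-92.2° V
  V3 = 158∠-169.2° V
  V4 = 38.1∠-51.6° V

Step 1 — Convert each phasor to rectangular form:
  V1 = 60.5·(cos(0.0°) + j·sin(0.0°)) = 60.5 V
  V2 = 48.4·(cos(-92.2°) + j·sin(-92.2°)) = -1.858 - j48.36 V
  V3 = 158·(cos(-169.2°) + j·sin(-169.2°)) = -155.2 - j29.61 V
  V4 = 38.1·(cos(-51.6°) + j·sin(-51.6°)) = 23.67 - j29.86 V
Step 2 — Sum components: V_total = -72.89 - j107.8 V.
Step 3 — Convert to polar: |V_total| = 130.2 V, ∠V_total = -124.1°.

V_total = 130.2∠-124.1° V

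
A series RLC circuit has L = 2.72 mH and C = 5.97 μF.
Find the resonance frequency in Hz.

Step 1 — Resonance condition Im(Z)=0 gives ω₀ = 1/√(LC).
Step 2 — ω₀ = 1/√(0.00272·5.97e-06) = 7847 rad/s.
Step 3 — f₀ = ω₀/(2π) = 1249 Hz.

f₀ = 1249 Hz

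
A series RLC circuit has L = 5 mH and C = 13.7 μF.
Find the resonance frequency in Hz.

Step 1 — Resonance condition Im(Z)=0 gives ω₀ = 1/√(LC).
Step 2 — ω₀ = 1/√(0.005·1.37e-05) = 3821 rad/s.
Step 3 — f₀ = ω₀/(2π) = 608.1 Hz.

f₀ = 608.1 Hz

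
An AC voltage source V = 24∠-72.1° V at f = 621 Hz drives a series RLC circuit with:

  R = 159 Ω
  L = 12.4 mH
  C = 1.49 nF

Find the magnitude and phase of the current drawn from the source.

Step 1 — Angular frequency: ω = 2π·f = 2π·621 = 3902 rad/s.
Step 2 — Component impedances:
  R: Z = R = 159 Ω
  L: Z = jωL = j·3902·0.0124 = 0 + j48.38 Ω
  C: Z = 1/(jωC) = -j/(ω·C) = 0 - j1.72e+05 Ω
Step 3 — Series combination: Z_total = R + L + C = 159 - j1.72e+05 Ω = 1.72e+05∠-89.9° Ω.
Step 4 — Source phasor: V = 24∠-72.1° V = 7.377 - j22.84 V.
Step 5 — Ohm's law: I = V / Z_total = (7.377 - j22.84) / (159 - j1.72e+05) = 0.0001329 + j4.277e-05 A.
Step 6 — Convert to polar: |I| = 0.0001396 A, ∠I = 17.8°.

I = 0.0001396∠17.8° A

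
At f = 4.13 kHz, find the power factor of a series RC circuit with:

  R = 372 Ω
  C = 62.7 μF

Step 1 — Angular frequency: ω = 2π·f = 2π·4130 = 2.595e+04 rad/s.
Step 2 — Component impedances:
  R: Z = R = 372 Ω
  C: Z = 1/(jωC) = -j/(ω·C) = 0 - j0.6146 Ω
Step 3 — Series combination: Z_total = R + C = 372 - j0.6146 Ω = 372∠-0.1° Ω.
Step 4 — Power factor: PF = cos(φ) = Re(Z)/|Z| = 372/372 = 1.
Step 5 — Type: Im(Z) = -0.6146 ⇒ leading (phase φ = -0.1°).

PF = 1 (leading, φ = -0.1°)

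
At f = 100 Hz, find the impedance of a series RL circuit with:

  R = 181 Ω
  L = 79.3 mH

Step 1 — Angular frequency: ω = 2π·f = 2π·100 = 628.3 rad/s.
Step 2 — Component impedances:
  R: Z = R = 181 Ω
  L: Z = jωL = j·628.3·0.0793 = 0 + j49.83 Ω
Step 3 — Series combination: Z_total = R + L = 181 + j49.83 Ω = 187.7∠15.4° Ω.

Z = 181 + j49.83 Ω = 187.7∠15.4° Ω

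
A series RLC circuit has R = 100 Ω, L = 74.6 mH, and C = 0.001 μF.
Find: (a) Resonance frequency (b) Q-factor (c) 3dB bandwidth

Step 1 — Resonance condition Im(Z)=0 gives ω₀ = 1/√(LC).
Step 2 — ω₀ = 1/√(0.0746·1e-09) = 1.158e+05 rad/s.
Step 3 — f₀ = ω₀/(2π) = 1.843e+04 Hz.
Step 4 — Series Q: Q = ω₀L/R = 1.158e+05·0.0746/100 = 86.37.
Step 5 — 3dB bandwidth: Δω = ω₀/Q = 1340 rad/s; BW = Δω/(2π) = 213.3 Hz.

(a) f₀ = 1.843e+04 Hz  (b) Q = 86.37  (c) BW = 213.3 Hz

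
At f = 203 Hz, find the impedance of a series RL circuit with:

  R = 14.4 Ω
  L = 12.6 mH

Step 1 — Angular frequency: ω = 2π·f = 2π·203 = 1275 rad/s.
Step 2 — Component impedances:
  R: Z = R = 14.4 Ω
  L: Z = jωL = j·1275·0.0126 = 0 + j16.07 Ω
Step 3 — Series combination: Z_total = R + L = 14.4 + j16.07 Ω = 21.58∠48.1° Ω.

Z = 14.4 + j16.07 Ω = 21.58∠48.1° Ω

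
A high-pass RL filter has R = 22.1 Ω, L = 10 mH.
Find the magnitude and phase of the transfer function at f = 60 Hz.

Step 1 — Angular frequency: ω = 2π·60 = 377 rad/s.
Step 2 — Transfer function: H(jω) = jωL/(R + jωL).
Step 3 — Numerator jωL = j·3.77; denominator R + jωL = 22.1 + j3.77.
Step 4 — H = 0.02828 + j0.1658.
Step 5 — Magnitude: |H| = 0.1682 (-15.5 dB); phase: φ = 80.3°.

|H| = 0.1682 (-15.5 dB), φ = 80.3°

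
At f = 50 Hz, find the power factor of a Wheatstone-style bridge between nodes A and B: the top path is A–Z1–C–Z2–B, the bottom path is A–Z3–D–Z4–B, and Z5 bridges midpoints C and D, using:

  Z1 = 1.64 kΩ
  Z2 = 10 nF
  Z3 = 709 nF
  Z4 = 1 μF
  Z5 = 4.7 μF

Step 1 — Angular frequency: ω = 2π·f = 2π·50 = 314.2 rad/s.
Step 2 — Component impedances:
  Z1: Z = R = 1640 Ω
  Z2: Z = 1/(jωC) = -j/(ω·C) = 0 - j3.183e+05 Ω
  Z3: Z = 1/(jωC) = -j/(ω·C) = 0 - j4490 Ω
  Z4: Z = 1/(jωC) = -j/(ω·C) = 0 - j3183 Ω
  Z5: Z = 1/(jωC) = -j/(ω·C) = 0 - j677.3 Ω
Step 3 — Bridge requires nodal analysis (the Z5 bridge couples midpoints C and D, so the two paths cannot be reduced to a simple series/parallel combination). Setting node B to ground and injecting 1 A at node A, the 3-node admittance system at A, C, D solves to V_A = Z_AB = 1129 - j4086 Ω = 4239∠-74.6° Ω.
Step 4 — Power factor: PF = cos(φ) = Re(Z)/|Z| = 1129/4239 = 0.2663.
Step 5 — Type: Im(Z) = -4086 ⇒ leading (phase φ = -74.6°).

PF = 0.2663 (leading, φ = -74.6°)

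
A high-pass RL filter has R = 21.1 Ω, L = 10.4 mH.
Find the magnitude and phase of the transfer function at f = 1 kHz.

Step 1 — Angular frequency: ω = 2π·1000 = 6283 rad/s.
Step 2 — Transfer function: H(jω) = jωL/(R + jωL).
Step 3 — Numerator jωL = j·65.35; denominator R + jωL = 21.1 + j65.35.
Step 4 — H = 0.9056 + j0.2924.
Step 5 — Magnitude: |H| = 0.9516 (-0.4 dB); phase: φ = 17.9°.

|H| = 0.9516 (-0.4 dB), φ = 17.9°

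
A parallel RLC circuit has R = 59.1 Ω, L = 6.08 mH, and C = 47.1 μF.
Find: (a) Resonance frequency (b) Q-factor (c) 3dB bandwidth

Step 1 — Resonance: ω₀ = 1/√(LC) = 1/√(0.00608·4.71e-05) = 1869 rad/s.
Step 2 — f₀ = ω₀/(2π) = 297.4 Hz.
Step 3 — Parallel Q: Q = R/(ω₀L) = 59.1/(1869·0.00608) = 5.202.
Step 4 — Bandwidth: Δω = ω₀/Q = 359.2 rad/s; BW = Δω/(2π) = 57.18 Hz.

(a) f₀ = 297.4 Hz  (b) Q = 5.202  (c) BW = 57.18 Hz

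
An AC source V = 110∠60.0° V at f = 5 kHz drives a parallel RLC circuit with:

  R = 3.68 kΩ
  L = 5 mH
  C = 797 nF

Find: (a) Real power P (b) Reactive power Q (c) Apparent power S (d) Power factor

Step 1 — Angular frequency: ω = 2π·f = 2π·5000 = 3.142e+04 rad/s.
Step 2 — Component impedances:
  R: Z = R = 3680 Ω
  L: Z = jωL = j·3.142e+04·0.005 = 0 + j157.1 Ω
  C: Z = 1/(jωC) = -j/(ω·C) = 0 - j39.94 Ω
Step 3 — Parallel combination: 1/Z_total = 1/R + 1/L + 1/C; Z_total = 0.7792 - j53.54 Ω = 53.55∠-89.2° Ω.
Step 4 — Source phasor: V = 110∠60.0° V = 55 + j95.26 V.
Step 5 — Current: I = V / Z = -1.764 + j1.053 A = 2.054∠149.2° A.
Step 6 — Complex power: S = V·I* = 3.288 - j225.9 VA.
Step 7 — Real power: P = Re(S) = 3.288 W.
Step 8 — Reactive power: Q = Im(S) = -225.9 VAR.
Step 9 — Apparent power: |S| = 226 VA.
Step 10 — Power factor: PF = P/|S| = 0.01455 (leading).

(a) P = 3.288 W  (b) Q = -225.9 VAR  (c) S = 226 VA  (d) PF = 0.01455 (leading)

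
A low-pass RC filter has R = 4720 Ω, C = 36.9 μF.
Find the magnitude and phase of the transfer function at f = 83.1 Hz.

Step 1 — Angular frequency: ω = 2π·83.1 = 522.1 rad/s.
Step 2 — Transfer function: H(jω) = 1/(1 + jωRC).
Step 3 — Denominator: 1 + jωRC = 1 + j·522.1·4720·3.69e-05 = 1 + j90.94.
Step 4 — H = 0.0001209 - j0.011.
Step 5 — Magnitude: |H| = 0.011 (-39.2 dB); phase: φ = -89.4°.

|H| = 0.011 (-39.2 dB), φ = -89.4°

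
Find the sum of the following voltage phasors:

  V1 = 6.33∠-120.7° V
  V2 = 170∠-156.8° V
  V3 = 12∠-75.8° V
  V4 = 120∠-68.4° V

Step 1 — Convert each phasor to rectangular form:
  V1 = 6.33·(cos(-120.7°) + j·sin(-120.7°)) = -3.232 - j5.443 V
  V2 = 170·(cos(-156.8°) + j·sin(-156.8°)) = -156.3 - j66.97 V
  V3 = 12·(cos(-75.8°) + j·sin(-75.8°)) = 2.944 - j11.63 V
  V4 = 120·(cos(-68.4°) + j·sin(-68.4°)) = 44.17 - j111.6 V
Step 2 — Sum components: V_total = -112.4 - j195.6 V.
Step 3 — Convert to polar: |V_total| = 225.6 V, ∠V_total = -119.9°.

V_total = 225.6∠-119.9° V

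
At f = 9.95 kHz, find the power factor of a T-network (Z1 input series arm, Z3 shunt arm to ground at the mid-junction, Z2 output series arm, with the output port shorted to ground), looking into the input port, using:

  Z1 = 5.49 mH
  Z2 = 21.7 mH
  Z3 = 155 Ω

Step 1 — Angular frequency: ω = 2π·f = 2π·9950 = 6.252e+04 rad/s.
Step 2 — Component impedances:
  Z1: Z = jωL = j·6.252e+04·0.00549 = 0 + j343.2 Ω
  Z2: Z = jωL = j·6.252e+04·0.0217 = 0 + j1357 Ω
  Z3: Z = R = 155 Ω
Step 3 — With the output port shorted to ground, the output series arm Z2 runs from the junction to ground; the shunt arm Z3 also runs from the junction to ground. They appear in parallel: Z3 || Z2 = 153 + j17.48 Ω.
Step 4 — Series with input arm Z1: Z_in = Z1 + (Z3 || Z2) = 153 + j360.7 Ω = 391.8∠67.0° Ω.
Step 5 — Power factor: PF = cos(φ) = Re(Z)/|Z| = 153/391.8 = 0.3905.
Step 6 — Type: Im(Z) = 360.7 ⇒ lagging (phase φ = 67.0°).

PF = 0.3905 (lagging, φ = 67.0°)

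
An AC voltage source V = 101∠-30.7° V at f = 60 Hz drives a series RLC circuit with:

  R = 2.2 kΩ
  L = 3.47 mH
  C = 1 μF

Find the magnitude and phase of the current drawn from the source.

Step 1 — Angular frequency: ω = 2π·f = 2π·60 = 377 rad/s.
Step 2 — Component impedances:
  R: Z = R = 2200 Ω
  L: Z = jωL = j·377·0.00347 = 0 + j1.308 Ω
  C: Z = 1/(jωC) = -j/(ω·C) = 0 - j2653 Ω
Step 3 — Series combination: Z_total = R + L + C = 2200 - j2651 Ω = 3445∠-50.3° Ω.
Step 4 — Source phasor: V = 101∠-30.7° V = 86.85 - j51.56 V.
Step 5 — Ohm's law: I = V / Z_total = (86.85 - j51.56) / (2200 - j2651) = 0.02762 + j0.009841 A.
Step 6 — Convert to polar: |I| = 0.02932 A, ∠I = 19.6°.

I = 0.02932∠19.6° A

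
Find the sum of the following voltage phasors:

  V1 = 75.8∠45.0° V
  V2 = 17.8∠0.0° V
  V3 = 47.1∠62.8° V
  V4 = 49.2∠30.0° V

Step 1 — Convert each phasor to rectangular form:
  V1 = 75.8·(cos(45.0°) + j·sin(45.0°)) = 53.6 + j53.6 V
  V2 = 17.8·(cos(0.0°) + j·sin(0.0°)) = 17.8 V
  V3 = 47.1·(cos(62.8°) + j·sin(62.8°)) = 21.53 + j41.89 V
  V4 = 49.2·(cos(30.0°) + j·sin(30.0°)) = 42.61 + j24.6 V
Step 2 — Sum components: V_total = 135.5 + j120.1 V.
Step 3 — Convert to polar: |V_total| = 181.1 V, ∠V_total = 41.5°.

V_total = 181.1∠41.5° V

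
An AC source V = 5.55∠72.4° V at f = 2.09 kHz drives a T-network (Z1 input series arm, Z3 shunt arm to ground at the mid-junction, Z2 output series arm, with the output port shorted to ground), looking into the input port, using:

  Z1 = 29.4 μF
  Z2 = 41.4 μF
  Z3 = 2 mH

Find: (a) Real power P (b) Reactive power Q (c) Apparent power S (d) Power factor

Step 1 — Angular frequency: ω = 2π·f = 2π·2090 = 1.313e+04 rad/s.
Step 2 — Component impedances:
  Z1: Z = 1/(jωC) = -j/(ω·C) = 0 - j2.59 Ω
  Z2: Z = 1/(jωC) = -j/(ω·C) = 0 - j1.839 Ω
  Z3: Z = jωL = j·1.313e+04·0.002 = 0 + j26.26 Ω
Step 3 — With the output port shorted to ground, the output series arm Z2 runs from the junction to ground; the shunt arm Z3 also runs from the junction to ground. They appear in parallel: Z3 || Z2 = 0 - j1.978 Ω.
Step 4 — Series with input arm Z1: Z_in = Z1 + (Z3 || Z2) = 0 - j4.568 Ω = 4.568∠-90.0° Ω.
Step 5 — Source phasor: V = 5.55∠72.4° V = 1.678 + j5.29 V.
Step 6 — Current: I = V / Z = -1.158 + j0.3674 A = 1.215∠162.4° A.
Step 7 — Complex power: S = V·I* = 0 - j6.743 VA.
Step 8 — Real power: P = Re(S) = 0 W.
Step 9 — Reactive power: Q = Im(S) = -6.743 VAR.
Step 10 — Apparent power: |S| = 6.743 VA.
Step 11 — Power factor: PF = P/|S| = 0 (leading).

(a) P = 0 W  (b) Q = -6.743 VAR  (c) S = 6.743 VA  (d) PF = 0 (leading)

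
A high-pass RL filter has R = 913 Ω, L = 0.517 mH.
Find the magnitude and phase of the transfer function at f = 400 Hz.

Step 1 — Angular frequency: ω = 2π·400 = 2513 rad/s.
Step 2 — Transfer function: H(jω) = jωL/(R + jωL).
Step 3 — Numerator jωL = j·1.299; denominator R + jωL = 913 + j1.299.
Step 4 — H = 2.025e-06 + j0.001423.
Step 5 — Magnitude: |H| = 0.001423 (-56.9 dB); phase: φ = 89.9°.

|H| = 0.001423 (-56.9 dB), φ = 89.9°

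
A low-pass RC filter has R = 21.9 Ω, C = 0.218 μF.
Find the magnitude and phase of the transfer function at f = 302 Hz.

Step 1 — Angular frequency: ω = 2π·302 = 1898 rad/s.
Step 2 — Transfer function: H(jω) = 1/(1 + jωRC).
Step 3 — Denominator: 1 + jωRC = 1 + j·1898·21.9·2.18e-07 = 1 + j0.009059.
Step 4 — H = 0.9999 - j0.009058.
Step 5 — Magnitude: |H| = 1 (-0.0 dB); phase: φ = -0.5°.

|H| = 1 (-0.0 dB), φ = -0.5°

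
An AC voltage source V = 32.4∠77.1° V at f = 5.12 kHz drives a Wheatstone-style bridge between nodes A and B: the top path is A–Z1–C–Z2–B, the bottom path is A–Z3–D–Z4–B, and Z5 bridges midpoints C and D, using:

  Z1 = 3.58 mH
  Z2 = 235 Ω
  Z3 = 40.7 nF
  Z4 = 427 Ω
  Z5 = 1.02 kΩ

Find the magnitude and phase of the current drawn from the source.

Step 1 — Angular frequency: ω = 2π·f = 2π·5120 = 3.217e+04 rad/s.
Step 2 — Component impedances:
  Z1: Z = jωL = j·3.217e+04·0.00358 = 0 + j115.2 Ω
  Z2: Z = R = 235 Ω
  Z3: Z = 1/(jωC) = -j/(ω·C) = 0 - j763.8 Ω
  Z4: Z = R = 427 Ω
  Z5: Z = R = 1020 Ω
Step 3 — Bridge requires nodal analysis (the Z5 bridge couples midpoints C and D, so the two paths cannot be reduced to a simple series/parallel combination). Setting node B to ground and injecting 1 A at node A, the 3-node admittance system at A, C, D solves to V_A = Z_AB = 233.9 + j84.67 Ω = 248.7∠19.9° Ω.
Step 4 — Source phasor: V = 32.4∠77.1° V = 7.233 + j31.58 V.
Step 5 — Ohm's law: I = V / Z_total = (7.233 + j31.58) / (233.9 + j84.67) = 0.07056 + j0.1095 A.
Step 6 — Convert to polar: |I| = 0.1303 A, ∠I = 57.2°.

I = 0.1303∠57.2° A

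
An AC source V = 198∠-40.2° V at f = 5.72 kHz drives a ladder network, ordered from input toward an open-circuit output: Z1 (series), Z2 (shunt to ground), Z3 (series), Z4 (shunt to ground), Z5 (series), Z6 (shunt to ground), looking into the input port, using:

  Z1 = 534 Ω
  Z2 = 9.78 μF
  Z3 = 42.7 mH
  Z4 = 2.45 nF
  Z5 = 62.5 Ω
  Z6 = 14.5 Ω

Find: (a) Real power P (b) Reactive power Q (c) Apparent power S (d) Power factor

Step 1 — Angular frequency: ω = 2π·f = 2π·5720 = 3.594e+04 rad/s.
Step 2 — Component impedances:
  Z1: Z = R = 534 Ω
  Z2: Z = 1/(jωC) = -j/(ω·C) = 0 - j2.845 Ω
  Z3: Z = jωL = j·3.594e+04·0.0427 = 0 + j1535 Ω
  Z4: Z = 1/(jωC) = -j/(ω·C) = 0 - j1.136e+04 Ω
  Z5: Z = R = 62.5 Ω
  Z6: Z = R = 14.5 Ω
Step 3 — Ladder network (open output): work backward from the far end, alternating series and parallel combinations. Z_in = 534 - j2.85 Ω = 534∠-0.3° Ω.
Step 4 — Source phasor: V = 198∠-40.2° V = 151.2 - j127.8 V.
Step 5 — Current: I = V / Z = 0.2845 - j0.2378 A = 0.3708∠-39.9° A.
Step 6 — Complex power: S = V·I* = 73.41 - j0.3919 VA.
Step 7 — Real power: P = Re(S) = 73.41 W.
Step 8 — Reactive power: Q = Im(S) = -0.3919 VAR.
Step 9 — Apparent power: |S| = 73.41 VA.
Step 10 — Power factor: PF = P/|S| = 1 (leading).

(a) P = 73.41 W  (b) Q = -0.3919 VAR  (c) S = 73.41 VA  (d) PF = 1 (leading)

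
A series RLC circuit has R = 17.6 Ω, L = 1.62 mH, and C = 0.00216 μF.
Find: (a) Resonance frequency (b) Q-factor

Step 1 — Resonance condition Im(Z)=0 gives ω₀ = 1/√(LC).
Step 2 — ω₀ = 1/√(0.00162·2.16e-09) = 5.346e+05 rad/s.
Step 3 — f₀ = ω₀/(2π) = 8.508e+04 Hz.
Step 4 — Series Q: Q = ω₀L/R = 5.346e+05·0.00162/17.6 = 49.21.

(a) f₀ = 8.508e+04 Hz  (b) Q = 49.21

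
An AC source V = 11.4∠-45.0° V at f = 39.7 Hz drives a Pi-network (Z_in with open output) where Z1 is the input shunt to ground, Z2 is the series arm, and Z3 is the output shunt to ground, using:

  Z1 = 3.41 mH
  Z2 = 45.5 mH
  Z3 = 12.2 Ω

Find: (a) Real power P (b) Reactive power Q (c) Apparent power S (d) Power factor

Step 1 — Angular frequency: ω = 2π·f = 2π·39.7 = 249.4 rad/s.
Step 2 — Component impedances:
  Z1: Z = jωL = j·249.4·0.00341 = 0 + j0.8506 Ω
  Z2: Z = jωL = j·249.4·0.0455 = 0 + j11.35 Ω
  Z3: Z = R = 12.2 Ω
Step 3 — With open output, the series arm Z2 and the output shunt Z3 appear in series to ground: Z2 + Z3 = 12.2 + j11.35 Ω.
Step 4 — Parallel with input shunt Z1: Z_in = Z1 || (Z2 + Z3) = 0.02965 + j0.8209 Ω = 0.8215∠87.9° Ω.
Step 5 — Source phasor: V = 11.4∠-45.0° V = 8.061 - j8.061 V.
Step 6 — Current: I = V / Z = -9.452 - j10.16 A = 13.88∠-132.9° A.
Step 7 — Complex power: S = V·I* = 5.71 + j158.1 VA.
Step 8 — Real power: P = Re(S) = 5.71 W.
Step 9 — Reactive power: Q = Im(S) = 158.1 VAR.
Step 10 — Apparent power: |S| = 158.2 VA.
Step 11 — Power factor: PF = P/|S| = 0.0361 (lagging).

(a) P = 5.71 W  (b) Q = 158.1 VAR  (c) S = 158.2 VA  (d) PF = 0.0361 (lagging)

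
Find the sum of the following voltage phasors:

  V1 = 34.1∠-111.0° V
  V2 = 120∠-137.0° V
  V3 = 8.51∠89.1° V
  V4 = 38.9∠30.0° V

Step 1 — Convert each phasor to rectangular form:
  V1 = 34.1·(cos(-111.0°) + j·sin(-111.0°)) = -12.22 - j31.84 V
  V2 = 120·(cos(-137.0°) + j·sin(-137.0°)) = -87.76 - j81.84 V
  V3 = 8.51·(cos(89.1°) + j·sin(89.1°)) = 0.1337 + j8.509 V
  V4 = 38.9·(cos(30.0°) + j·sin(30.0°)) = 33.69 + j19.45 V
Step 2 — Sum components: V_total = -66.16 - j85.72 V.
Step 3 — Convert to polar: |V_total| = 108.3 V, ∠V_total = -127.7°.

V_total = 108.3∠-127.7° V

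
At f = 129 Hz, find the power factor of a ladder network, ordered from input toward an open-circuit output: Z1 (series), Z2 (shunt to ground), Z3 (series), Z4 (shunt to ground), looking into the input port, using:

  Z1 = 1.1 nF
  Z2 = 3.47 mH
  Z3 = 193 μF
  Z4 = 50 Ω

Step 1 — Angular frequency: ω = 2π·f = 2π·129 = 810.5 rad/s.
Step 2 — Component impedances:
  Z1: Z = 1/(jωC) = -j/(ω·C) = 0 - j1.122e+06 Ω
  Z2: Z = jωL = j·810.5·0.00347 = 0 + j2.813 Ω
  Z3: Z = 1/(jωC) = -j/(ω·C) = 0 - j6.393 Ω
  Z4: Z = R = 50 Ω
Step 3 — Ladder network (open output): work backward from the far end, alternating series and parallel combinations. Z_in = 0.1574 - j1.122e+06 Ω = 1.122e+06∠-90.0° Ω.
Step 4 — Power factor: PF = cos(φ) = Re(Z)/|Z| = 0.1574/1.122e+06 = 1.403e-07.
Step 5 — Type: Im(Z) = -1.122e+06 ⇒ leading (phase φ = -90.0°).

PF = 1.403e-07 (leading, φ = -90.0°)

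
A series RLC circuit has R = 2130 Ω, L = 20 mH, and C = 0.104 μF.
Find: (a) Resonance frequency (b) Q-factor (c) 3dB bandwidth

Step 1 — Resonance: ω₀ = 1/√(LC) = 1/√(0.02·1.04e-07) = 2.193e+04 rad/s.
Step 2 — f₀ = ω₀/(2π) = 3490 Hz.
Step 3 — Series Q: Q = ω₀L/R = 2.193e+04·0.02/2130 = 0.2059.
Step 4 — Bandwidth: Δω = ω₀/Q = 1.065e+05 rad/s; BW = Δω/(2π) = 1.695e+04 Hz.

(a) f₀ = 3490 Hz  (b) Q = 0.2059  (c) BW = 1.695e+04 Hz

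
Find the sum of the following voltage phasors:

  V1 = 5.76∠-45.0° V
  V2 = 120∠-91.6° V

Step 1 — Convert each phasor to rectangular form:
  V1 = 5.76·(cos(-45.0°) + j·sin(-45.0°)) = 4.073 - j4.073 V
  V2 = 120·(cos(-91.6°) + j·sin(-91.6°)) = -3.351 - j120 V
Step 2 — Sum components: V_total = 0.7223 - j124 V.
Step 3 — Convert to polar: |V_total| = 124 V, ∠V_total = -89.7°.

V_total = 124∠-89.7° V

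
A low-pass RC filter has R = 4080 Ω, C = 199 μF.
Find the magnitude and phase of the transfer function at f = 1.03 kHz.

Step 1 — Angular frequency: ω = 2π·1030 = 6472 rad/s.
Step 2 — Transfer function: H(jω) = 1/(1 + jωRC).
Step 3 — Denominator: 1 + jωRC = 1 + j·6472·4080·0.000199 = 1 + j5254.
Step 4 — H = 3.622e-08 - j0.0001903.
Step 5 — Magnitude: |H| = 0.0001903 (-74.4 dB); phase: φ = -90.0°.

|H| = 0.0001903 (-74.4 dB), φ = -90.0°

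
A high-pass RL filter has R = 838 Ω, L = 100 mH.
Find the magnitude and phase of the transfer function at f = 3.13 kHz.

Step 1 — Angular frequency: ω = 2π·3130 = 1.967e+04 rad/s.
Step 2 — Transfer function: H(jω) = jωL/(R + jωL).
Step 3 — Numerator jωL = j·1967; denominator R + jωL = 838 + j1967.
Step 4 — H = 0.8463 + j0.3606.
Step 5 — Magnitude: |H| = 0.92 (-0.7 dB); phase: φ = 23.1°.

|H| = 0.92 (-0.7 dB), φ = 23.1°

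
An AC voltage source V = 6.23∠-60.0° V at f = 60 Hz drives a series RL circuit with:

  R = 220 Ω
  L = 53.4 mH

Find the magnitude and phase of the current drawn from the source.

Step 1 — Angular frequency: ω = 2π·f = 2π·60 = 377 rad/s.
Step 2 — Component impedances:
  R: Z = R = 220 Ω
  L: Z = jωL = j·377·0.0534 = 0 + j20.13 Ω
Step 3 — Series combination: Z_total = R + L = 220 + j20.13 Ω = 220.9∠5.2° Ω.
Step 4 — Source phasor: V = 6.23∠-60.0° V = 3.115 - j5.395 V.
Step 5 — Ohm's law: I = V / Z_total = (3.115 - j5.395) / (220 + j20.13) = 0.01182 - j0.02561 A.
Step 6 — Convert to polar: |I| = 0.0282 A, ∠I = -65.2°.

I = 0.0282∠-65.2° A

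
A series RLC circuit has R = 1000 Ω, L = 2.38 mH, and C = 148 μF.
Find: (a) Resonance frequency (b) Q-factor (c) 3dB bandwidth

Step 1 — Resonance: ω₀ = 1/√(LC) = 1/√(0.00238·0.000148) = 1685 rad/s.
Step 2 — f₀ = ω₀/(2π) = 268.2 Hz.
Step 3 — Series Q: Q = ω₀L/R = 1685·0.00238/1000 = 0.00401.
Step 4 — Bandwidth: Δω = ω₀/Q = 4.202e+05 rad/s; BW = Δω/(2π) = 6.687e+04 Hz.

(a) f₀ = 268.2 Hz  (b) Q = 0.00401  (c) BW = 6.687e+04 Hz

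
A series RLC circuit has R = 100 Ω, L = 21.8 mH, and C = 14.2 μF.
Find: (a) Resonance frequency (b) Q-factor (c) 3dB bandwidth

Step 1 — Resonance: ω₀ = 1/√(LC) = 1/√(0.0218·1.42e-05) = 1797 rad/s.
Step 2 — f₀ = ω₀/(2π) = 286.1 Hz.
Step 3 — Series Q: Q = ω₀L/R = 1797·0.0218/100 = 0.3918.
Step 4 — Bandwidth: Δω = ω₀/Q = 4587 rad/s; BW = Δω/(2π) = 730.1 Hz.

(a) f₀ = 286.1 Hz  (b) Q = 0.3918  (c) BW = 730.1 Hz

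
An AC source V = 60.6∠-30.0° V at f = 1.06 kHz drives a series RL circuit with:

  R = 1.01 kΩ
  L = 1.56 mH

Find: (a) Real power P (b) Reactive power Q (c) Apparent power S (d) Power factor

Step 1 — Angular frequency: ω = 2π·f = 2π·1060 = 6660 rad/s.
Step 2 — Component impedances:
  R: Z = R = 1010 Ω
  L: Z = jωL = j·6660·0.00156 = 0 + j10.39 Ω
Step 3 — Series combination: Z_total = R + L = 1010 + j10.39 Ω = 1010∠0.6° Ω.
Step 4 — Source phasor: V = 60.6∠-30.0° V = 52.48 - j30.3 V.
Step 5 — Current: I = V / Z = 0.05165 - j0.03053 A = 0.06∠-30.6° A.
Step 6 — Complex power: S = V·I* = 3.636 + j0.0374 VA.
Step 7 — Real power: P = Re(S) = 3.636 W.
Step 8 — Reactive power: Q = Im(S) = 0.0374 VAR.
Step 9 — Apparent power: |S| = 3.636 VA.
Step 10 — Power factor: PF = P/|S| = 0.9999 (lagging).

(a) P = 3.636 W  (b) Q = 0.0374 VAR  (c) S = 3.636 VA  (d) PF = 0.9999 (lagging)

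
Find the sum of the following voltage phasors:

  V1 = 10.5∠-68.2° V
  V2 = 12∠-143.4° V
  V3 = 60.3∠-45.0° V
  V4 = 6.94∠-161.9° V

Step 1 — Convert each phasor to rectangular form:
  V1 = 10.5·(cos(-68.2°) + j·sin(-68.2°)) = 3.899 - j9.749 V
  V2 = 12·(cos(-143.4°) + j·sin(-143.4°)) = -9.634 - j7.155 V
  V3 = 60.3·(cos(-45.0°) + j·sin(-45.0°)) = 42.64 - j42.64 V
  V4 = 6.94·(cos(-161.9°) + j·sin(-161.9°)) = -6.597 - j2.156 V
Step 2 — Sum components: V_total = 30.31 - j61.7 V.
Step 3 — Convert to polar: |V_total| = 68.74 V, ∠V_total = -63.8°.

V_total = 68.74∠-63.8° V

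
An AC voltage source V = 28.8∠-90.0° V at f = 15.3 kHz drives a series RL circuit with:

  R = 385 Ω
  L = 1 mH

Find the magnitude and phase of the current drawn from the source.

Step 1 — Angular frequency: ω = 2π·f = 2π·1.53e+04 = 9.613e+04 rad/s.
Step 2 — Component impedances:
  R: Z = R = 385 Ω
  L: Z = jωL = j·9.613e+04·0.001 = 0 + j96.13 Ω
Step 3 — Series combination: Z_total = R + L = 385 + j96.13 Ω = 396.8∠14.0° Ω.
Step 4 — Source phasor: V = 28.8∠-90.0° V = 0 - j28.8 V.
Step 5 — Ohm's law: I = V / Z_total = (0 - j28.8) / (385 + j96.13) = -0.01758 - j0.07041 A.
Step 6 — Convert to polar: |I| = 0.07258 A, ∠I = -104.0°.

I = 0.07258∠-104.0° A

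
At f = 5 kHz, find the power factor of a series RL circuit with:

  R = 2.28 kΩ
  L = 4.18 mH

Step 1 — Angular frequency: ω = 2π·f = 2π·5000 = 3.142e+04 rad/s.
Step 2 — Component impedances:
  R: Z = R = 2280 Ω
  L: Z = jωL = j·3.142e+04·0.00418 = 0 + j131.3 Ω
Step 3 — Series combination: Z_total = R + L = 2280 + j131.3 Ω = 2284∠3.3° Ω.
Step 4 — Power factor: PF = cos(φ) = Re(Z)/|Z| = 2280/2283.8 = 0.9983.
Step 5 — Type: Im(Z) = 131.3 ⇒ lagging (phase φ = 3.3°).

PF = 0.9983 (lagging, φ = 3.3°)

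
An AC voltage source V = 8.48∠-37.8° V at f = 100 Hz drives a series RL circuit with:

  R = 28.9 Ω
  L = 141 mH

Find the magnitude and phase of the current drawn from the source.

Step 1 — Angular frequency: ω = 2π·f = 2π·100 = 628.3 rad/s.
Step 2 — Component impedances:
  R: Z = R = 28.9 Ω
  L: Z = jωL = j·628.3·0.141 = 0 + j88.59 Ω
Step 3 — Series combination: Z_total = R + L = 28.9 + j88.59 Ω = 93.19∠71.9° Ω.
Step 4 — Source phasor: V = 8.48∠-37.8° V = 6.701 - j5.197 V.
Step 5 — Ohm's law: I = V / Z_total = (6.701 - j5.197) / (28.9 + j88.59) = -0.03072 - j0.08566 A.
Step 6 — Convert to polar: |I| = 0.091 A, ∠I = -109.7°.

I = 0.091∠-109.7° A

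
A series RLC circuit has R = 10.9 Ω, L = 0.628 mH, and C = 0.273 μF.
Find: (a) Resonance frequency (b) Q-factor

Step 1 — Resonance condition Im(Z)=0 gives ω₀ = 1/√(LC).
Step 2 — ω₀ = 1/√(0.000628·2.73e-07) = 7.637e+04 rad/s.
Step 3 — f₀ = ω₀/(2π) = 1.216e+04 Hz.
Step 4 — Series Q: Q = ω₀L/R = 7.637e+04·0.000628/10.9 = 4.4.

(a) f₀ = 1.216e+04 Hz  (b) Q = 4.4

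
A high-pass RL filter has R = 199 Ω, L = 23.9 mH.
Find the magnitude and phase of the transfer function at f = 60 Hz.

Step 1 — Angular frequency: ω = 2π·60 = 377 rad/s.
Step 2 — Transfer function: H(jω) = jωL/(R + jωL).
Step 3 — Numerator jωL = j·9.01; denominator R + jωL = 199 + j9.01.
Step 4 — H = 0.002046 + j0.04518.
Step 5 — Magnitude: |H| = 0.04523 (-26.9 dB); phase: φ = 87.4°.

|H| = 0.04523 (-26.9 dB), φ = 87.4°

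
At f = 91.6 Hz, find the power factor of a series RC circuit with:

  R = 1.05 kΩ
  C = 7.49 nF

Step 1 — Angular frequency: ω = 2π·f = 2π·91.6 = 575.5 rad/s.
Step 2 — Component impedances:
  R: Z = R = 1050 Ω
  C: Z = 1/(jωC) = -j/(ω·C) = 0 - j2.32e+05 Ω
Step 3 — Series combination: Z_total = R + C = 1050 - j2.32e+05 Ω = 2.32e+05∠-89.7° Ω.
Step 4 — Power factor: PF = cos(φ) = Re(Z)/|Z| = 1050/2.32e+05 = 0.004526.
Step 5 — Type: Im(Z) = -2.32e+05 ⇒ leading (phase φ = -89.7°).

PF = 0.004526 (leading, φ = -89.7°)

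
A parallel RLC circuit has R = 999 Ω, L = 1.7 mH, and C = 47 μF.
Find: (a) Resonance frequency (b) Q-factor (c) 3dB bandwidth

Step 1 — Resonance: ω₀ = 1/√(LC) = 1/√(0.0017·4.7e-05) = 3538 rad/s.
Step 2 — f₀ = ω₀/(2π) = 563 Hz.
Step 3 — Parallel Q: Q = R/(ω₀L) = 999/(3538·0.0017) = 166.1.
Step 4 — Bandwidth: Δω = ω₀/Q = 21.3 rad/s; BW = Δω/(2π) = 3.39 Hz.

(a) f₀ = 563 Hz  (b) Q = 166.1  (c) BW = 3.39 Hz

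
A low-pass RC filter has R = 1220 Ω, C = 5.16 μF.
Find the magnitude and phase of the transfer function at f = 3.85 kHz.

Step 1 — Angular frequency: ω = 2π·3850 = 2.419e+04 rad/s.
Step 2 — Transfer function: H(jω) = 1/(1 + jωRC).
Step 3 — Denominator: 1 + jωRC = 1 + j·2.419e+04·1220·5.16e-06 = 1 + j152.3.
Step 4 — H = 4.312e-05 - j0.006566.
Step 5 — Magnitude: |H| = 0.006567 (-43.7 dB); phase: φ = -89.6°.

|H| = 0.006567 (-43.7 dB), φ = -89.6°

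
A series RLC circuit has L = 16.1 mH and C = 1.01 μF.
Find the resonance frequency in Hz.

Step 1 — Resonance condition Im(Z)=0 gives ω₀ = 1/√(LC).
Step 2 — ω₀ = 1/√(0.0161·1.01e-06) = 7842 rad/s.
Step 3 — f₀ = ω₀/(2π) = 1248 Hz.

f₀ = 1248 Hz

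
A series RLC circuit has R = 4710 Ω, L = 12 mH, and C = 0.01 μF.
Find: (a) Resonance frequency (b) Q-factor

Step 1 — Resonance condition Im(Z)=0 gives ω₀ = 1/√(LC).
Step 2 — ω₀ = 1/√(0.012·1e-08) = 9.129e+04 rad/s.
Step 3 — f₀ = ω₀/(2π) = 1.453e+04 Hz.
Step 4 — Series Q: Q = ω₀L/R = 9.129e+04·0.012/4710 = 0.2326.

(a) f₀ = 1.453e+04 Hz  (b) Q = 0.2326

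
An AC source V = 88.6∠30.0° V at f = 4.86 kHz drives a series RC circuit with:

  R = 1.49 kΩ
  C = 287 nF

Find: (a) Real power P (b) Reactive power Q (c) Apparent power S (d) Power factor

Step 1 — Angular frequency: ω = 2π·f = 2π·4860 = 3.054e+04 rad/s.
Step 2 — Component impedances:
  R: Z = R = 1490 Ω
  C: Z = 1/(jωC) = -j/(ω·C) = 0 - j114.1 Ω
Step 3 — Series combination: Z_total = R + C = 1490 - j114.1 Ω = 1494∠-4.4° Ω.
Step 4 — Source phasor: V = 88.6∠30.0° V = 76.73 + j44.3 V.
Step 5 — Current: I = V / Z = 0.04893 + j0.03348 A = 0.05929∠34.4° A.
Step 6 — Complex power: S = V·I* = 5.238 - j0.4011 VA.
Step 7 — Real power: P = Re(S) = 5.238 W.
Step 8 — Reactive power: Q = Im(S) = -0.4011 VAR.
Step 9 — Apparent power: |S| = 5.253 VA.
Step 10 — Power factor: PF = P/|S| = 0.9971 (leading).

(a) P = 5.238 W  (b) Q = -0.4011 VAR  (c) S = 5.253 VA  (d) PF = 0.9971 (leading)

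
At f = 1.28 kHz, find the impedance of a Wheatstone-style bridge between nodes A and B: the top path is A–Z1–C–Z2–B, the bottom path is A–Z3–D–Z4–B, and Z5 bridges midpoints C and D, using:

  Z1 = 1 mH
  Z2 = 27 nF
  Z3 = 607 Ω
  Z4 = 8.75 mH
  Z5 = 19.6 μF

Step 1 — Angular frequency: ω = 2π·f = 2π·1280 = 8042 rad/s.
Step 2 — Component impedances:
  Z1: Z = jωL = j·8042·0.001 = 0 + j8.042 Ω
  Z2: Z = 1/(jωC) = -j/(ω·C) = 0 - j4605 Ω
  Z3: Z = R = 607 Ω
  Z4: Z = jωL = j·8042·0.00875 = 0 + j70.37 Ω
  Z5: Z = 1/(jωC) = -j/(ω·C) = 0 - j6.344 Ω
Step 3 — Bridge requires nodal analysis (the Z5 bridge couples midpoints C and D, so the two paths cannot be reduced to a simple series/parallel combination). Setting node B to ground and injecting 1 A at node A, the 3-node admittance system at A, C, D solves to V_A = Z_AB = 0.004266 + j72.97 Ω = 72.97∠90.0° Ω.

Z = 0.004266 + j72.97 Ω = 72.97∠90.0° Ω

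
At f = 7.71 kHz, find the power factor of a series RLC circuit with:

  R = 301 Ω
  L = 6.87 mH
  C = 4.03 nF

Step 1 — Angular frequency: ω = 2π·f = 2π·7710 = 4.844e+04 rad/s.
Step 2 — Component impedances:
  R: Z = R = 301 Ω
  L: Z = jωL = j·4.844e+04·0.00687 = 0 + j332.8 Ω
  C: Z = 1/(jωC) = -j/(ω·C) = 0 - j5122 Ω
Step 3 — Series combination: Z_total = R + L + C = 301 - j4789 Ω = 4799∠-86.4° Ω.
Step 4 — Power factor: PF = cos(φ) = Re(Z)/|Z| = 301/4799 = 0.06272.
Step 5 — Type: Im(Z) = -4789 ⇒ leading (phase φ = -86.4°).

PF = 0.06272 (leading, φ = -86.4°)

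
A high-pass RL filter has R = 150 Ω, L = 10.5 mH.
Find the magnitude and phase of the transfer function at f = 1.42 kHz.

Step 1 — Angular frequency: ω = 2π·1420 = 8922 rad/s.
Step 2 — Transfer function: H(jω) = jωL/(R + jωL).
Step 3 — Numerator jωL = j·93.68; denominator R + jωL = 150 + j93.68.
Step 4 — H = 0.2806 + j0.4493.
Step 5 — Magnitude: |H| = 0.5297 (-5.5 dB); phase: φ = 58.0°.

|H| = 0.5297 (-5.5 dB), φ = 58.0°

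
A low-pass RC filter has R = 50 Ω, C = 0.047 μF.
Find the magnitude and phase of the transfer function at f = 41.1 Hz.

Step 1 — Angular frequency: ω = 2π·41.1 = 258.2 rad/s.
Step 2 — Transfer function: H(jω) = 1/(1 + jωRC).
Step 3 — Denominator: 1 + jωRC = 1 + j·258.2·50·4.7e-08 = 1 + j0.0006069.
Step 4 — H = 1 - j0.0006069.
Step 5 — Magnitude: |H| = 1 (-0.0 dB); phase: φ = -0.0°.

|H| = 1 (-0.0 dB), φ = -0.0°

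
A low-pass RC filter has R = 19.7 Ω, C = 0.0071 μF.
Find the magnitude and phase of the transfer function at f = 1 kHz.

Step 1 — Angular frequency: ω = 2π·1000 = 6283 rad/s.
Step 2 — Transfer function: H(jω) = 1/(1 + jωRC).
Step 3 — Denominator: 1 + jωRC = 1 + j·6283·19.7·7.1e-09 = 1 + j0.0008788.
Step 4 — H = 1 - j0.0008788.
Step 5 — Magnitude: |H| = 1 (-0.0 dB); phase: φ = -0.1°.

|H| = 1 (-0.0 dB), φ = -0.1°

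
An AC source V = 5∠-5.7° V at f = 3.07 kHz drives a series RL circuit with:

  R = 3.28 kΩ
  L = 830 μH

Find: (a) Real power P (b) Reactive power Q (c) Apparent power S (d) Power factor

Step 1 — Angular frequency: ω = 2π·f = 2π·3070 = 1.929e+04 rad/s.
Step 2 — Component impedances:
  R: Z = R = 3280 Ω
  L: Z = jωL = j·1.929e+04·0.00083 = 0 + j16.01 Ω
Step 3 — Series combination: Z_total = R + L = 3280 + j16.01 Ω = 3280∠0.3° Ω.
Step 4 — Source phasor: V = 5∠-5.7° V = 4.975 - j0.4966 V.
Step 5 — Current: I = V / Z = 0.001516 - j0.0001588 A = 0.001524∠-6.0° A.
Step 6 — Complex power: S = V·I* = 0.007622 + j3.72e-05 VA.
Step 7 — Real power: P = Re(S) = 0.007622 W.
Step 8 — Reactive power: Q = Im(S) = 3.72e-05 VAR.
Step 9 — Apparent power: |S| = 0.007622 VA.
Step 10 — Power factor: PF = P/|S| = 1 (lagging).

(a) P = 0.007622 W  (b) Q = 3.72e-05 VAR  (c) S = 0.007622 VA  (d) PF = 1 (lagging)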